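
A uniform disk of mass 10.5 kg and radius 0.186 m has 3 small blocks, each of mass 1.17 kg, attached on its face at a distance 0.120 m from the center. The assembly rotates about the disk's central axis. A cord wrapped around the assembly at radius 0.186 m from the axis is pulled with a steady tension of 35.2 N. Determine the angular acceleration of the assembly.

α ≈ 28.2 rad/s²

I_disk = ½MR² = ½(10.5)(0.186)² = 0.1816 kg·m².
I_blocks = 3·m·r² = 3(1.17)(0.120)² = 0.05054 kg·m².
Total I = 0.2322 kg·m².
τ = F r = (35.2)(0.186) = 6.547 N·m.
α = τ/I = 6.547/0.2322 = 28.20 rad/s².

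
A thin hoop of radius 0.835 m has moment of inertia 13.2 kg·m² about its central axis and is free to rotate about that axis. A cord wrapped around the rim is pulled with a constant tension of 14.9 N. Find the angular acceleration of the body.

τ = F R = (14.9)(0.835) = 12.44 N·m.
From τ = Iα: α = 12.44/13.20 = 0.9425 rad/s².

α ≈ 0.943 rad/s²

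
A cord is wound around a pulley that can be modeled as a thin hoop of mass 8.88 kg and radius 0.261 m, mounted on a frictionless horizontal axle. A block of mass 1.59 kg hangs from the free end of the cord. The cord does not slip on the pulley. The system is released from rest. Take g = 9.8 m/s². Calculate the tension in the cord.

I = MR² = (8.88)(0.261)² = 0.6049 kg·m².
Block: mg − T = ma. Pulley: TR = Iα. No-slip: a = αR, so T = (I/R²)a = 8.880·a.
Then mg = (m + 8.880)a, so a = (1.59)(9.8)/(1.59 + 8.880) = 1.488 m/s².
T = 8.880·a = 13.22 N.

T ≈ 13.2 N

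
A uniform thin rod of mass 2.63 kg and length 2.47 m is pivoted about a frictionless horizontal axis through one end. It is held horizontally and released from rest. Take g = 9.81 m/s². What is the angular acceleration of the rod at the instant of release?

About the pivot, I = (1/3)ML² = (1/3)(2.63)(2.47)² = 5.348 kg·m².
The weight acts at the center, a distance L/2 = 1.235 m from the pivot; τ = Mg(L/2) = 31.86 N·m.
α = τ/I = 31.86/5.348 = 5.957 rad/s².

α ≈ 5.96 rad/s²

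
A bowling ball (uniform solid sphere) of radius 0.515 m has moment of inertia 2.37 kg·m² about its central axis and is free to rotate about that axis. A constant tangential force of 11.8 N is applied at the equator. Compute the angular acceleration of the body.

α ≈ 2.56 rad/s²

τ = F R = (11.8)(0.515) = 6.077 N·m.
Newton's second law for rotation, τ = Iα, gives α = τ/I = 6.077/2.370 = 2.564 rad/s².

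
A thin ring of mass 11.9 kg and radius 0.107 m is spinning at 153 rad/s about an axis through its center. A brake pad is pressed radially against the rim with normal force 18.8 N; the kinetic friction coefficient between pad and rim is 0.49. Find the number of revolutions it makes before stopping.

≈ 257 revolutions

I = MR² = (11.9)(0.107)² = 0.1362 kg·m².
Friction force f = μN = (0.49)(18.8) = 9.212 N at the rim; torque magnitude τ = fR = 0.9857 N·m, opposing ω.
|α| = τ/I = 0.9857/0.1362 = 7.235 rad/s² (deceleration).
ω² = ω₀² − 2|α|θ with ω = 0 ⇒ θ = ω₀²/(2|α|) = 1618 rad = 257.5 rev.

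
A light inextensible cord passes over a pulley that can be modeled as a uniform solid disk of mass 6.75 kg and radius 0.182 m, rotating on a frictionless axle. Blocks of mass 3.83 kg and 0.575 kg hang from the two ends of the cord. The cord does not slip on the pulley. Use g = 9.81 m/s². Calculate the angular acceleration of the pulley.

α ≈ 22.6 rad/s²

I = ½MR² = (1/2)(6.75)(0.182)² = 0.1118 kg·m².
Heavier block: m₁g − T₁ = m₁a. Lighter block: T₂ − m₂g = m₂a.
Pulley: (T₁ − T₂)R = Iα = I(a/R), so T₁ − T₂ = (I/R²)a = (1/2)M_p a = 3.375·a.
Adding the three: (m₁ − m₂)g = (m₁ + m₂ + 3.375)a, so a = (3.83 − 0.575)(9.81)/(3.83 + 0.575 + 3.375) = 4.104 m/s².
α = a/R = 4.104/0.182 = 22.55 rad/s².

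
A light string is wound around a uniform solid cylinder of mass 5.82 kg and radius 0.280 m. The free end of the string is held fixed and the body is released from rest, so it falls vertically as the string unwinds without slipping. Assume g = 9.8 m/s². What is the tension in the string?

Translation: Mg − T = Ma. Rotation about the center: TR = Iα with I = ½MR².
With a = αR: T = (I/R²)a = (1/2)M a, so Mg = (1 + 0.5000)Ma.
a = g/(1 + 0.5000) = 9.8/1.500 = 6.533 m/s².
T = 0.5000·M·a = (0.5000)(5.82)(6.533) = 19.01 N.

T ≈ 19.0 N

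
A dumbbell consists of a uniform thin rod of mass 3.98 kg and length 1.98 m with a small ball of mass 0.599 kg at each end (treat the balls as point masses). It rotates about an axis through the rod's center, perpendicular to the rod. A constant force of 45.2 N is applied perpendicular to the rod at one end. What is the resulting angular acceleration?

I_rod = (1/12)ML² = (1/12)(3.98)(1.98)² = 1.300 kg·m².
I_balls = 2·m·(L/2)² = 2(0.599)(0.9900)² = 1.174 kg·m².
Total I = 2.474 kg·m².
τ = F·(L/2) = (45.2)(0.990) = 44.75 N·m.
α = τ/I = 44.75/2.474 = 18.08 rad/s².

α ≈ 18.1 rad/s²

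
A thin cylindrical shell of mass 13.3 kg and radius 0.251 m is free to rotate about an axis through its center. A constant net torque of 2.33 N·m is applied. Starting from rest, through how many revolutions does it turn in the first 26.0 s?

≈ 150 revolutions

I = MR² = (13.3)(0.251)² = 0.8379 kg·m².
α = τ/I = 2.33/0.8379 = 2.781 rad/s².
θ = ½αt² = ½(2.781)(26.0)² = 939.9 rad.
Revolutions = θ/(2π) = 149.6.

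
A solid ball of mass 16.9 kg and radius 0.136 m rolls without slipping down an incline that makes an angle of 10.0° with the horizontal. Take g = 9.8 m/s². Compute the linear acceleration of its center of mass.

Translation along the incline: Mg sinθ − f = Ma.
Rotation about the center: fR = Iα with I = (2/5)MR². No-slip gives a = αR, so f = (I/R²)a = (2/5)M a.
Substituting: Mg sinθ = (1 + 0.4000)Ma, so a = g sinθ/(1 + 0.4000) = (9.8) sin 10.0° / 1.400 = 1.216 m/s².

a ≈ 1.22 m/s²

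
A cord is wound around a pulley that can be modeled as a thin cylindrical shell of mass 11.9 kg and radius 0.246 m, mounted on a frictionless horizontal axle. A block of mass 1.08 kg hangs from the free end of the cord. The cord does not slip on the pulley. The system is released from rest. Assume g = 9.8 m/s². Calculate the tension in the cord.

T ≈ 9.70 N

I = MR² = (11.9)(0.246)² = 0.7201 kg·m².
Block: mg − T = ma. Pulley: TR = Iα. No-slip: a = αR, so T = (I/R²)a = 11.90·a.
Then mg = (m + 11.90)a, so a = (1.08)(9.8)/(1.08 + 11.90) = 0.8154 m/s².
T = 11.90·a = 9.703 N.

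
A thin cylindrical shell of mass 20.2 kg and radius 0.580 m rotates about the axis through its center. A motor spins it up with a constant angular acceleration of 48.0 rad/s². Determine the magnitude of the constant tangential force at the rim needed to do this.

F ≈ 562 N

I = MR² = (20.2)(0.580)² = 6.795 kg·m².
The required torque is τ = Iα = (6.795)(48.00) = 326.2 N·m.
A tangential force at the rim gives τ = FR, so F = τ/R = 326.2/0.580 = 562.4 N.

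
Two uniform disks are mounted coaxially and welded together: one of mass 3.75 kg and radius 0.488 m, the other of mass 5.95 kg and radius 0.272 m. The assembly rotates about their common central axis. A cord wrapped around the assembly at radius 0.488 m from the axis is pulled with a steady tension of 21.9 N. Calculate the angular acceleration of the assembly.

α ≈ 16.0 rad/s²

I = ½M₁R₁² + ½M₂R₂² = ½(3.75)(0.488)² + ½(5.95)(0.272)² = 0.6666 kg·m².
τ = F r = (21.9)(0.488) = 10.69 N·m.
α = τ/I = 10.69/0.6666 = 16.03 rad/s².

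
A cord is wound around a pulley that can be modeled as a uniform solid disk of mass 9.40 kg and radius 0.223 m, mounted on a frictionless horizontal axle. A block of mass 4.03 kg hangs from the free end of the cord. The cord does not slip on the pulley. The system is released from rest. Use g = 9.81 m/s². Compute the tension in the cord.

I = ½MR² = (1/2)(9.40)(0.223)² = 0.2337 kg·m².
Block: mg − T = ma. Pulley: TR = Iα. No-slip: a = αR, so T = (I/R²)a = 4.700·a.
Then mg = (m + 4.700)a, so a = (4.03)(9.81)/(4.03 + 4.700) = 4.529 m/s².
T = 4.700·a = 21.28 N.

T ≈ 21.3 N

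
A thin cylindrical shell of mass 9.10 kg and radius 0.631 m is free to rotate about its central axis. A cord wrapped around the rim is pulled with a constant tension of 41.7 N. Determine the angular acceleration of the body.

α ≈ 7.26 rad/s²

I = MR² = (9.10)(0.631)² = 3.623 kg·m².
τ = F R = (41.7)(0.631) = 26.31 N·m.
From τ = Iα: α = 26.31/3.623 = 7.262 rad/s².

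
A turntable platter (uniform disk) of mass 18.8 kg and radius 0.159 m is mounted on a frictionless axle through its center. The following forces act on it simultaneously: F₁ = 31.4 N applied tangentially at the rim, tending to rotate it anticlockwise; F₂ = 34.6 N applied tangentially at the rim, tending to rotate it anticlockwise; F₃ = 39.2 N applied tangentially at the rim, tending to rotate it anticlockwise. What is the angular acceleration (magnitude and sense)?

α ≈ 70.4 rad/s², anticlockwise

I = ½MR² = (1/2)(18.8)(0.159)² = 0.2376 kg·m².
Taking anticlockwise as positive: τ₁ = +(31.4)(0.159) = +4.993 N·m; τ₂ = +(34.6)(0.159) = +5.501 N·m; τ₃ = +(39.2)(0.159) = +6.233 N·m.
Net torque τ = 16.73 N·m.
α = τ/I = 16.73/0.2376 = 70.39 rad/s².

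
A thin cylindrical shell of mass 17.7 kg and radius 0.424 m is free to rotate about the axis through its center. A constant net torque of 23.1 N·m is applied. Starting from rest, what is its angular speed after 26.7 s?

ω ≈ 194 rad/s

I = MR² = (17.7)(0.424)² = 3.182 kg·m².
α = τ/I = 23.1/3.182 = 7.260 rad/s².
ω = ω₀ + αt = 0 + (7.260)(26.7) = 193.8 rad/s.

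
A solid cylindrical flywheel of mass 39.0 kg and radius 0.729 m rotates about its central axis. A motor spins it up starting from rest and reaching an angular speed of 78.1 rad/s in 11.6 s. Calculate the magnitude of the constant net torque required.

τ ≈ 69.8 N·m

I = ½MR² = (1/2)(39.0)(0.729)² = 10.36 kg·m².
α = Δω/Δt = (78.1 − 0)/11.6 = 6.733 rad/s².
τ = Iα = (10.36)(6.733) = 69.77 N·m.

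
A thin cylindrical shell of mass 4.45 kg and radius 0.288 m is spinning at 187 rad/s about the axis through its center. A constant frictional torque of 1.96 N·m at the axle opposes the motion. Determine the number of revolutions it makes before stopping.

I = MR² = (4.45)(0.288)² = 0.3691 kg·m².
The net torque has magnitude 1.96 N·m, opposing ω.
|α| = τ/I = 1.960/0.3691 = 5.310 rad/s² (deceleration).
ω² = ω₀² − 2|α|θ with ω = 0 ⇒ θ = ω₀²/(2|α|) = 3293 rad = 524.0 rev.

≈ 524 revolutions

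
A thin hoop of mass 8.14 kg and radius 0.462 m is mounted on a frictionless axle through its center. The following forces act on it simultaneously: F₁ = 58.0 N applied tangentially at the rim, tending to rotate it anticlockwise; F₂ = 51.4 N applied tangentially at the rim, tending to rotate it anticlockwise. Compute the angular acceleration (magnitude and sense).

I = MR² = (8.14)(0.462)² = 1.737 kg·m².
Taking anticlockwise as positive: τ₁ = +(58.0)(0.462) = +26.80 N·m; τ₂ = +(51.4)(0.462) = +23.75 N·m.
Net torque τ = 50.54 N·m.
α = τ/I = 50.54/1.737 = 29.09 rad/s².

α ≈ 29.1 rad/s², anticlockwise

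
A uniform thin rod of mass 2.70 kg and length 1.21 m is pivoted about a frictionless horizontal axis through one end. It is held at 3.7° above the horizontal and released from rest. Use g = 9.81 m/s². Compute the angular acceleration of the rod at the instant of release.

α ≈ 12.1 rad/s²

About the pivot, I = (1/3)ML² = (1/3)(2.70)(1.21)² = 1.318 kg·m².
The weight acts at the center, a distance L/2 = 0.6050 m from the pivot; τ = Mg(L/2) cos 3.7° = 15.99 N·m.
α = τ/I = 15.99/1.318 = 12.14 rad/s².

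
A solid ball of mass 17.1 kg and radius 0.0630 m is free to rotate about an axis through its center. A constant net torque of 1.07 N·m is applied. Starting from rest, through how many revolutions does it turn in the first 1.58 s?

≈ 7.83 revolutions

I = (2/5)MR² = (2/5)(17.1)(0.0630)² = 0.02715 kg·m².
α = τ/I = 1.07/0.02715 = 39.41 rad/s².
θ = ½αt² = ½(39.41)(1.58)² = 49.20 rad.
Revolutions = θ/(2π) = 7.830.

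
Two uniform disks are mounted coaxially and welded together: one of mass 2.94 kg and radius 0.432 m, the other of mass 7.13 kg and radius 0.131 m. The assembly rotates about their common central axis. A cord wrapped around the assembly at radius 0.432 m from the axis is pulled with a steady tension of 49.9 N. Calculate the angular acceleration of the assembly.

I = ½M₁R₁² + ½M₂R₂² = ½(2.94)(0.432)² + ½(7.13)(0.131)² = 0.3355 kg·m².
τ = F r = (49.9)(0.432) = 21.56 N·m.
α = τ/I = 21.56/0.3355 = 64.25 rad/s².

α ≈ 64.2 rad/s²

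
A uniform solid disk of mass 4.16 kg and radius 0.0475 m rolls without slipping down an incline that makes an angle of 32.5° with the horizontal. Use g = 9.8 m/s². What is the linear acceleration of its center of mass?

Translation along the incline: Mg sinθ − f = Ma.
Rotation about the center: fR = Iα with I = ½MR². No-slip gives a = αR, so f = (I/R²)a = (1/2)M a.
Substituting: Mg sinθ = (1 + 0.5000)Ma, so a = g sinθ/(1 + 0.5000) = (9.8) sin 32.5° / 1.500 = 3.510 m/s².

a ≈ 3.51 m/s²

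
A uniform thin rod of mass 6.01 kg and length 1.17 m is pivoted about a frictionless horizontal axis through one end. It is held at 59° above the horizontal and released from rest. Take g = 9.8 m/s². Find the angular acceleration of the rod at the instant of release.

About the pivot, I = (1/3)ML² = (1/3)(6.01)(1.17)² = 2.742 kg·m².
The weight acts at the center, a distance L/2 = 0.5850 m from the pivot; τ = Mg(L/2) cos 59° = 17.75 N·m.
α = τ/I = 17.75/2.742 = 6.471 rad/s².
(Equivalently α = (3g/(2L)) cos 59° = 6.471 rad/s².)

α ≈ 6.47 rad/s²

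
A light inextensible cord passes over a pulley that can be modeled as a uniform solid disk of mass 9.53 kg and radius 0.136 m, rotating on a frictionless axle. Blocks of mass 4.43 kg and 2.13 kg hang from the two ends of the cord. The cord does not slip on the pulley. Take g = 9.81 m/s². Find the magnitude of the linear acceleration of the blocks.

a ≈ 1.99 m/s²

I = ½MR² = (1/2)(9.53)(0.136)² = 0.08813 kg·m².
Heavier block: m₁g − T₁ = m₁a. Lighter block: T₂ − m₂g = m₂a.
Pulley: (T₁ − T₂)R = Iα = I(a/R), so T₁ − T₂ = (I/R²)a = (1/2)M_p a = 4.765·a.
Adding the three: (m₁ − m₂)g = (m₁ + m₂ + 4.765)a, so a = (4.43 − 2.13)(9.81)/(4.43 + 2.13 + 4.765) = 1.992 m/s².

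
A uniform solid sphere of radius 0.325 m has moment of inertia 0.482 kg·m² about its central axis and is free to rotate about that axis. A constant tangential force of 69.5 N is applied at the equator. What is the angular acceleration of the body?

τ = F R = (69.5)(0.325) = 22.59 N·m.
Newton's second law for rotation, τ = Iα, gives α = τ/I = 22.59/0.4820 = 46.86 rad/s².

α ≈ 46.9 rad/s²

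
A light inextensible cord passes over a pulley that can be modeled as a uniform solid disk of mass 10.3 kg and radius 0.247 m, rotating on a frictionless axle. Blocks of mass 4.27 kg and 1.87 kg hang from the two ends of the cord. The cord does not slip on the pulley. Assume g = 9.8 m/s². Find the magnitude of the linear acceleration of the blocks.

a ≈ 2.08 m/s²

I = ½MR² = (1/2)(10.3)(0.247)² = 0.3142 kg·m².
Heavier block: m₁g − T₁ = m₁a. Lighter block: T₂ − m₂g = m₂a.
Pulley: (T₁ − T₂)R = Iα = I(a/R), so T₁ − T₂ = (I/R²)a = (1/2)M_p a = 5.150·a.
Adding the three: (m₁ − m₂)g = (m₁ + m₂ + 5.150)a, so a = (4.27 − 1.87)(9.8)/(4.27 + 1.87 + 5.150) = 2.083 m/s².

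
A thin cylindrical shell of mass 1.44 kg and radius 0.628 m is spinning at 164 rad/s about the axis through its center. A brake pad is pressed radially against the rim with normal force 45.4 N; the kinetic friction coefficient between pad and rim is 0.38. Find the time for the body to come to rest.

I = MR² = (1.44)(0.628)² = 0.5679 kg·m².
Friction force f = μN = (0.38)(45.4) = 17.25 N at the rim; torque magnitude τ = fR = 10.83 N·m, opposing ω.
|α| = τ/I = 10.83/0.5679 = 19.08 rad/s² (deceleration).
0 = ω₀ − |α|t ⇒ t = ω₀/|α| = 164/19.08 = 8.597 s.

t ≈ 8.60 s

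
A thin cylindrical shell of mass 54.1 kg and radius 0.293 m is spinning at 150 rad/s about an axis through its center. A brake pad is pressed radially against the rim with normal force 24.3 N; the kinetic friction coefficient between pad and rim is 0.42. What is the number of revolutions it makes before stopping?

≈ 2780 revolutions

I = MR² = (54.1)(0.293)² = 4.644 kg·m².
Friction force f = μN = (0.42)(24.3) = 10.21 N at the rim; torque magnitude τ = fR = 2.990 N·m, opposing ω.
|α| = τ/I = 2.990/4.644 = 0.6439 rad/s² (deceleration).
ω² = ω₀² − 2|α|θ with ω = 0 ⇒ θ = ω₀²/(2|α|) = 17470 rad = 2781 rev.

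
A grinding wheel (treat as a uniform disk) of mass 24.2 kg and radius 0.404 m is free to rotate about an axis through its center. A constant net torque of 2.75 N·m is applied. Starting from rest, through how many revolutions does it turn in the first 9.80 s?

≈ 10.6 revolutions

I = ½MR² = (1/2)(24.2)(0.404)² = 1.975 kg·m².
α = τ/I = 2.75/1.975 = 1.392 rad/s².
θ = ½αt² = ½(1.392)(9.80)² = 66.87 rad.
Revolutions = θ/(2π) = 10.64.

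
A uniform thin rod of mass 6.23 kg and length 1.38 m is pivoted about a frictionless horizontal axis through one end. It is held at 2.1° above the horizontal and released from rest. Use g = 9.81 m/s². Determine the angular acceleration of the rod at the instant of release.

About the pivot, I = (1/3)ML² = (1/3)(6.23)(1.38)² = 3.955 kg·m².
The weight acts at the center, a distance L/2 = 0.6900 m from the pivot; τ = Mg(L/2) cos 2.1° = 42.14 N·m.
α = τ/I = 42.14/3.955 = 10.66 rad/s².

α ≈ 10.7 rad/s²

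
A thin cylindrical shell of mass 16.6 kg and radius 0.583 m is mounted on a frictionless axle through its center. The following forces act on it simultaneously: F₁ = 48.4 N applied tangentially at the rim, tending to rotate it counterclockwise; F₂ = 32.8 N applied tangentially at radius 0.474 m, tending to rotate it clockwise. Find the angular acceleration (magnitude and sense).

α ≈ 2.25 rad/s², counterclockwise

I = MR² = (16.6)(0.583)² = 5.642 kg·m².
Taking counterclockwise as positive: τ₁ = +(48.4)(0.583) = +28.22 N·m; τ₂ = −(32.8)(0.474) = −15.55 N·m.
Net torque τ = 12.67 N·m.
α = τ/I = 12.67/5.642 = 2.246 rad/s².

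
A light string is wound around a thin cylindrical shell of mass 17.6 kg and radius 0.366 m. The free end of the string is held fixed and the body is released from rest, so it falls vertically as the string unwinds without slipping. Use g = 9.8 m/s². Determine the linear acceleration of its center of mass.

Translation: Mg − T = Ma. Rotation about the center: TR = Iα with I = MR².
With a = αR: T = (I/R²)a = M a, so Mg = (1 + 1.000)Ma.
a = g/(1 + 1.000) = 9.8/2.000 = 4.900 m/s².

a ≈ 4.90 m/s²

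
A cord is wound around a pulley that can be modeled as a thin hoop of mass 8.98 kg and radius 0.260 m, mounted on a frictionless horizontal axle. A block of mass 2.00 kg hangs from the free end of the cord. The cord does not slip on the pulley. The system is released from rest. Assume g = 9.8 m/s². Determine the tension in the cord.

I = MR² = (8.98)(0.260)² = 0.6070 kg·m².
Block: mg − T = ma. Pulley: TR = Iα. No-slip: a = αR, so T = (I/R²)a = 8.980·a.
Then mg = (m + 8.980)a, so a = (2.00)(9.8)/(2.00 + 8.980) = 1.785 m/s².
T = 8.980·a = 16.03 N.

T ≈ 16.0 N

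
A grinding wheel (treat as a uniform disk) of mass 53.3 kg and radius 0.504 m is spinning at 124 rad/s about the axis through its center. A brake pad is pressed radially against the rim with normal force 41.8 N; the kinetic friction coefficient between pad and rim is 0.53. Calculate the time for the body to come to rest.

t ≈ 75.2 s

I = ½MR² = (1/2)(53.3)(0.504)² = 6.770 kg·m².
Friction force f = μN = (0.53)(41.8) = 22.15 N at the rim; torque magnitude τ = fR = 11.17 N·m, opposing ω.
|α| = τ/I = 11.17/6.770 = 1.649 rad/s² (deceleration).
0 = ω₀ − |α|t ⇒ t = ω₀/|α| = 124/1.649 = 75.18 s.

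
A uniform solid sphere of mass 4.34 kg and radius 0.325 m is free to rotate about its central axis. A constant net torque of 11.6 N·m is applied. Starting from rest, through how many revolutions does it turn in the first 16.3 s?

≈ 1340 revolutions

I = (2/5)MR² = (2/5)(4.34)(0.325)² = 0.1834 kg·m².
α = τ/I = 11.6/0.1834 = 63.26 rad/s².
θ = ½αt² = ½(63.26)(16.3)² = 8404 rad.
Revolutions = θ/(2π) = 1338.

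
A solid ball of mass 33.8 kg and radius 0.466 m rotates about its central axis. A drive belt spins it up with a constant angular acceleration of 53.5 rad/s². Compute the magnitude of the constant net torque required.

τ ≈ 157 N·m

I = (2/5)MR² = (2/5)(33.8)(0.466)² = 2.936 kg·m².
τ = Iα = (2.936)(53.50) = 157.1 N·m.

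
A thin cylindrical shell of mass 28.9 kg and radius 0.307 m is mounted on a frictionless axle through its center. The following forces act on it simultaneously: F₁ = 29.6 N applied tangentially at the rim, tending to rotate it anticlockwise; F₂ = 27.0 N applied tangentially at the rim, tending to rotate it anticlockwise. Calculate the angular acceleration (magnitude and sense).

I = MR² = (28.9)(0.307)² = 2.724 kg·m².
Taking anticlockwise as positive: τ₁ = +(29.6)(0.307) = +9.087 N·m; τ₂ = +(27.0)(0.307) = +8.289 N·m.
Net torque τ = 17.38 N·m.
α = τ/I = 17.38/2.724 = 6.379 rad/s².

α ≈ 6.38 rad/s², anticlockwise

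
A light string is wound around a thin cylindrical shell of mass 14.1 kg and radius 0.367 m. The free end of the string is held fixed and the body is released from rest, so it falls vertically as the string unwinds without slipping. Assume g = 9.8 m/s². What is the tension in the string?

Translation: Mg − T = Ma. Rotation about the center: TR = Iα with I = MR².
With a = αR: T = (I/R²)a = M a, so Mg = (1 + 1.000)Ma.
a = g/(1 + 1.000) = 9.8/2.000 = 4.900 m/s².
T = 1.000·M·a = (1.000)(14.1)(4.900) = 69.09 N.

T ≈ 69.1 N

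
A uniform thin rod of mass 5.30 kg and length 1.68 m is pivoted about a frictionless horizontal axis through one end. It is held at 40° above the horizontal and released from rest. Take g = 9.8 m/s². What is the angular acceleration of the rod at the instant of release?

α ≈ 6.70 rad/s²

About the pivot, I = (1/3)ML² = (1/3)(5.30)(1.68)² = 4.986 kg·m².
The weight acts at the center, a distance L/2 = 0.8400 m from the pivot; τ = Mg(L/2) cos 40° = 33.42 N·m.
α = τ/I = 33.42/4.986 = 6.703 rad/s².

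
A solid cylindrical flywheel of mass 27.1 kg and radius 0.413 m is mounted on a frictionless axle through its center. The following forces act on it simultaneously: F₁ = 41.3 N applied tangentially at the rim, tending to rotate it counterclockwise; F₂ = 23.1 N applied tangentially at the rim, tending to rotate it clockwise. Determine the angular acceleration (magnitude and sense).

α ≈ 3.25 rad/s², counterclockwise

I = ½MR² = (1/2)(27.1)(0.413)² = 2.311 kg·m².
Taking counterclockwise as positive: τ₁ = +(41.3)(0.413) = +17.06 N·m; τ₂ = −(23.1)(0.413) = −9.540 N·m.
Net torque τ = 7.517 N·m.
α = τ/I = 7.517/2.311 = 3.252 rad/s².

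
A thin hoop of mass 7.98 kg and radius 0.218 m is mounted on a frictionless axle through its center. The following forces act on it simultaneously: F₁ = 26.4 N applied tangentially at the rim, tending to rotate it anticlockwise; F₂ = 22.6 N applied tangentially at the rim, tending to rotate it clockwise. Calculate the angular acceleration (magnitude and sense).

α ≈ 2.18 rad/s², anticlockwise

I = MR² = (7.98)(0.218)² = 0.3792 kg·m².
Taking anticlockwise as positive: τ₁ = +(26.4)(0.218) = +5.755 N·m; τ₂ = −(22.6)(0.218) = −4.927 N·m.
Net torque τ = 0.8284 N·m.
α = τ/I = 0.8284/0.3792 = 2.184 rad/s².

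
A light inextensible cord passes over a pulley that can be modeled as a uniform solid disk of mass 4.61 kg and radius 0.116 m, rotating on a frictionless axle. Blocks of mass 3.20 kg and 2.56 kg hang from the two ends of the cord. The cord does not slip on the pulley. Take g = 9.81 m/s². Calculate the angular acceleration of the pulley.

I = ½MR² = (1/2)(4.61)(0.116)² = 0.03102 kg·m².
Heavier block: m₁g − T₁ = m₁a. Lighter block: T₂ − m₂g = m₂a.
Pulley: (T₁ − T₂)R = Iα = I(a/R), so T₁ − T₂ = (I/R²)a = (1/2)M_p a = 2.305·a.
Adding the three: (m₁ − m₂)g = (m₁ + m₂ + 2.305)a, so a = (3.20 − 2.56)(9.81)/(3.20 + 2.56 + 2.305) = 0.7785 m/s².
α = a/R = 0.7785/0.116 = 6.711 rad/s².

α ≈ 6.71 rad/s²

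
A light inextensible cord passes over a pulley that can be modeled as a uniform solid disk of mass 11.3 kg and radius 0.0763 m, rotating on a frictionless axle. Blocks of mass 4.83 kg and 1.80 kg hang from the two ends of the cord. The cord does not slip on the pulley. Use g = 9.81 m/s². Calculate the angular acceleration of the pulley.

α ≈ 31.7 rad/s²

I = ½MR² = (1/2)(11.3)(0.0763)² = 0.03289 kg·m².
Heavier block: m₁g − T₁ = m₁a. Lighter block: T₂ − m₂g = m₂a.
Pulley: (T₁ − T₂)R = Iα = I(a/R), so T₁ − T₂ = (I/R²)a = (1/2)M_p a = 5.650·a.
Adding the three: (m₁ − m₂)g = (m₁ + m₂ + 5.650)a, so a = (4.83 − 1.80)(9.81)/(4.83 + 1.80 + 5.650) = 2.421 m/s².
α = a/R = 2.421/0.0763 = 31.72 rad/s².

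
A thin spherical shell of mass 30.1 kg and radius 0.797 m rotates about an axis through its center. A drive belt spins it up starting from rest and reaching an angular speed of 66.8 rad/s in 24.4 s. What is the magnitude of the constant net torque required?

τ ≈ 34.9 N·m

I = (2/3)MR² = (2/3)(30.1)(0.797)² = 12.75 kg·m².
α = Δω/Δt = (66.8 − 0)/24.4 = 2.738 rad/s².
τ = Iα = (12.75)(2.738) = 34.90 N·m.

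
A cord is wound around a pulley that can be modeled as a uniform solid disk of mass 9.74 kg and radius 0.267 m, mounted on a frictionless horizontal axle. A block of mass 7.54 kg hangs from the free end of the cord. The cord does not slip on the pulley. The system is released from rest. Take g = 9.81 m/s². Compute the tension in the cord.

I = ½MR² = (1/2)(9.74)(0.267)² = 0.3472 kg·m².
Block: mg − T = ma. Pulley: TR = Iα. No-slip: a = αR, so T = (I/R²)a = 4.870·a.
Then mg = (m + 4.870)a, so a = (7.54)(9.81)/(7.54 + 4.870) = 5.960 m/s².
T = 4.870·a = 29.03 N.

T ≈ 29.0 N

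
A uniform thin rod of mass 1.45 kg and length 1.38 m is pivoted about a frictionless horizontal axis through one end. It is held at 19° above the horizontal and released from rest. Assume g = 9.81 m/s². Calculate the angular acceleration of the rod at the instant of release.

About the pivot, I = (1/3)ML² = (1/3)(1.45)(1.38)² = 0.9205 kg·m².
The weight acts at the center, a distance L/2 = 0.6900 m from the pivot; τ = Mg(L/2) cos 19° = 9.280 N·m.
α = τ/I = 9.280/0.9205 = 10.08 rad/s².
(Equivalently α = (3g/(2L)) cos 19° = 10.08 rad/s².)

α ≈ 10.1 rad/s²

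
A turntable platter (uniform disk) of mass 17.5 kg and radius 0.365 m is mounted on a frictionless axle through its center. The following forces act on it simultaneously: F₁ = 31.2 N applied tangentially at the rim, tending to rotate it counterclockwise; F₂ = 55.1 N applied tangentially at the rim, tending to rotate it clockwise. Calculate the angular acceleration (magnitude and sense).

α ≈ 7.48 rad/s², clockwise

I = ½MR² = (1/2)(17.5)(0.365)² = 1.166 kg·m².
Taking counterclockwise as positive: τ₁ = +(31.2)(0.365) = +11.39 N·m; τ₂ = −(55.1)(0.365) = −20.11 N·m.
Net torque τ = -8.723 N·m.
α = τ/I = -8.723/1.166 = -7.483 rad/s².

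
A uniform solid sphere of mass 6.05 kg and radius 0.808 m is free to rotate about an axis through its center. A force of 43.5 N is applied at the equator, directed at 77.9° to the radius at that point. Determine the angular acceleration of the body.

α ≈ 21.8 rad/s²

I = (2/5)MR² = (2/5)(6.05)(0.808)² = 1.580 kg·m².
Only the tangential component produces torque: τ = F R sinθ = (43.5)(0.808) sin 77.9° = 34.37 N·m.
Newton's second law for rotation, τ = Iα, gives α = τ/I = 34.37/1.580 = 21.75 rad/s².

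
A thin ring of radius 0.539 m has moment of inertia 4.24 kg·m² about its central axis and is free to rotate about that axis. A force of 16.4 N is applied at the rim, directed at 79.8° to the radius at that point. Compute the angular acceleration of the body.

Only the tangential component produces torque: τ = F R sinθ = (16.4)(0.539) sin 79.8° = 8.700 N·m.
Newton's second law for rotation, τ = Iα, gives α = τ/I = 8.700/4.240 = 2.052 rad/s².

α ≈ 2.05 rad/s²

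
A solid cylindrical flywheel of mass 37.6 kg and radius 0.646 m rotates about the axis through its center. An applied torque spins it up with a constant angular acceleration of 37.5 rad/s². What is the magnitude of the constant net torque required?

I = ½MR² = (1/2)(37.6)(0.646)² = 7.846 kg·m².
τ = Iα = (7.846)(37.50) = 294.2 N·m.

τ ≈ 294 N·m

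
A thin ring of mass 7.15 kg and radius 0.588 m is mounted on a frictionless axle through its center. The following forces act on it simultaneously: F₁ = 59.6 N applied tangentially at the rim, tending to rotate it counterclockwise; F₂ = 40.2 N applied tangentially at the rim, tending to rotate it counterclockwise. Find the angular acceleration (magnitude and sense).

I = MR² = (7.15)(0.588)² = 2.472 kg·m².
Taking counterclockwise as positive: τ₁ = +(59.6)(0.588) = +35.04 N·m; τ₂ = +(40.2)(0.588) = +23.64 N·m.
Net torque τ = 58.68 N·m.
α = τ/I = 58.68/2.472 = 23.74 rad/s².

α ≈ 23.7 rad/s², counterclockwise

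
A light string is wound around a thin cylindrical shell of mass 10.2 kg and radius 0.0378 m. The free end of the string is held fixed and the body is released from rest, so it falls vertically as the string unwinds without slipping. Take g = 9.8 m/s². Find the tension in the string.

Translation: Mg − T = Ma. Rotation about the center: TR = Iα with I = MR².
With a = αR: T = (I/R²)a = M a, so Mg = (1 + 1.000)Ma.
a = g/(1 + 1.000) = 9.8/2.000 = 4.900 m/s².
T = 1.000·M·a = (1.000)(10.2)(4.900) = 49.98 N.

T ≈ 50.0 N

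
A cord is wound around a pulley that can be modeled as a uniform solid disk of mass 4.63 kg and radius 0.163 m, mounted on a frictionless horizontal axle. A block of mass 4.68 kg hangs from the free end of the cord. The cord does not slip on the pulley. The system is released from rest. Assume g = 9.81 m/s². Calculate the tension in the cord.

I = ½MR² = (1/2)(4.63)(0.163)² = 0.06151 kg·m².
Block: mg − T = ma. Pulley: TR = Iα. No-slip: a = αR, so T = (I/R²)a = 2.315·a.
Then mg = (m + 2.315)a, so a = (4.68)(9.81)/(4.68 + 2.315) = 6.563 m/s².
T = 2.315·a = 15.19 N.

T ≈ 15.2 N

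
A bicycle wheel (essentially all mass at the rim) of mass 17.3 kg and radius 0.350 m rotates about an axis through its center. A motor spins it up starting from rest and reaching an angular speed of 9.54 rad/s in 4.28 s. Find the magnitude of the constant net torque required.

I = MR² = (17.3)(0.350)² = 2.119 kg·m².
α = Δω/Δt = (9.54 − 0)/4.28 = 2.229 rad/s².
τ = Iα = (2.119)(2.229) = 4.724 N·m.

τ ≈ 4.72 N·m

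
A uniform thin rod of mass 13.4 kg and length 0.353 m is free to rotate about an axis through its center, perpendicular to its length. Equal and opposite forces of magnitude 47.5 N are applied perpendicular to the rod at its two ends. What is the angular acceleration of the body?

α ≈ 121 rad/s²

I = (1/12)ML² = (1/12)(13.4)(0.353)² = 0.1391 kg·m².
The couple gives τ = F·(L/2) + F·(L/2) = F L = (47.5)(0.353) = 16.77 N·m.
From τ = Iα: α = 16.77/0.1391 = 120.5 rad/s².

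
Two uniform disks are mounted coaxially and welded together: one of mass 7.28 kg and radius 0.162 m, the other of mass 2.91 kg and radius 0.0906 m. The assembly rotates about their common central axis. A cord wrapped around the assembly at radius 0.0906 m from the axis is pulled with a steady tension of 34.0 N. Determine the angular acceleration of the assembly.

α ≈ 28.7 rad/s²

I = ½M₁R₁² + ½M₂R₂² = ½(7.28)(0.162)² + ½(2.91)(0.0906)² = 0.1075 kg·m².
τ = F r = (34.0)(0.0906) = 3.080 N·m.
α = τ/I = 3.080/0.1075 = 28.66 rad/s².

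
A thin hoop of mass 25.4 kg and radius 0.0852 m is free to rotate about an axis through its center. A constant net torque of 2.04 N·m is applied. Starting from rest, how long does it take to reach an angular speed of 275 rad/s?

t ≈ 24.9 s

I = MR² = (25.4)(0.0852)² = 0.1844 kg·m².
α = τ/I = 2.04/0.1844 = 11.06 rad/s².
ω = αt ⇒ t = ω/α = 275/11.06 = 24.86 s.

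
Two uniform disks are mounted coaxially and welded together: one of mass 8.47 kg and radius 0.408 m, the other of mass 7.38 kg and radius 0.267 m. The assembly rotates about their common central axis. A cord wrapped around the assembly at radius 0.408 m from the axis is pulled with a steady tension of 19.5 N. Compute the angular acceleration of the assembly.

I = ½M₁R₁² + ½M₂R₂² = ½(8.47)(0.408)² + ½(7.38)(0.267)² = 0.9680 kg·m².
τ = F r = (19.5)(0.408) = 7.956 N·m.
α = τ/I = 7.956/0.9680 = 8.219 rad/s².

α ≈ 8.22 rad/s²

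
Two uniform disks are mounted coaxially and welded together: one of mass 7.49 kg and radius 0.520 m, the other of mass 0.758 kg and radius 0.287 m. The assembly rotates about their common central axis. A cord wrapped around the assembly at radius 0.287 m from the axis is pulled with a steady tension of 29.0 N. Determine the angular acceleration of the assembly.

α ≈ 7.97 rad/s²

I = ½M₁R₁² + ½M₂R₂² = ½(7.49)(0.520)² + ½(0.758)(0.287)² = 1.044 kg·m².
τ = F r = (29.0)(0.287) = 8.323 N·m.
α = τ/I = 8.323/1.044 = 7.973 rad/s².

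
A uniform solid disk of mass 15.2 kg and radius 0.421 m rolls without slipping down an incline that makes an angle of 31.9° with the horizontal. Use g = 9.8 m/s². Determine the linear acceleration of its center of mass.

a ≈ 3.45 m/s²

Translation along the incline: Mg sinθ − f = Ma.
Rotation about the center: fR = Iα with I = ½MR². No-slip gives a = αR, so f = (I/R²)a = (1/2)M a.
Substituting: Mg sinθ = (1 + 0.5000)Ma, so a = g sinθ/(1 + 0.5000) = (9.8) sin 31.9° / 1.500 = 3.452 m/s².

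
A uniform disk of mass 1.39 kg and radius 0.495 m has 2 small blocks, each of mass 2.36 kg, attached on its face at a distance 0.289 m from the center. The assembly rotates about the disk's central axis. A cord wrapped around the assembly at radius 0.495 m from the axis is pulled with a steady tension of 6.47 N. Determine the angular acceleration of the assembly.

α ≈ 5.67 rad/s²

I_disk = ½MR² = ½(1.39)(0.495)² = 0.1703 kg·m².
I_blocks = 2·m·r² = 2(2.36)(0.289)² = 0.3942 kg·m².
Total I = 0.5645 kg·m².
τ = F r = (6.47)(0.495) = 3.203 N·m.
α = τ/I = 3.203/0.5645 = 5.673 rad/s².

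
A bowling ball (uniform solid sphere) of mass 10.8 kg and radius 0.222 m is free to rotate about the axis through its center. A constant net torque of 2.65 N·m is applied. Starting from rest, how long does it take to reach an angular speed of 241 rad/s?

I = (2/5)MR² = (2/5)(10.8)(0.222)² = 0.2129 kg·m².
α = τ/I = 2.65/0.2129 = 12.45 rad/s².
ω = αt ⇒ t = ω/α = 241/12.45 = 19.36 s.

t ≈ 19.4 s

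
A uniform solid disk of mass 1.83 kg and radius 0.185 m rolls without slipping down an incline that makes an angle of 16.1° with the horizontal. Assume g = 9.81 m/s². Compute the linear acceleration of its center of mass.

a ≈ 1.81 m/s²

Translation along the incline: Mg sinθ − f = Ma.
Rotation about the center: fR = Iα with I = ½MR². No-slip gives a = αR, so f = (I/R²)a = (1/2)M a.
Substituting: Mg sinθ = (1 + 0.5000)Ma, so a = g sinθ/(1 + 0.5000) = (9.81) sin 16.1° / 1.500 = 1.814 m/s².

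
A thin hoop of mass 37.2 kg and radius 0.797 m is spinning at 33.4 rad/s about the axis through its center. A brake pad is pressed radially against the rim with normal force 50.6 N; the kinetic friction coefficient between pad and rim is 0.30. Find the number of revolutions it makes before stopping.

≈ 173 revolutions

I = MR² = (37.2)(0.797)² = 23.63 kg·m².
Friction force f = μN = (0.30)(50.6) = 15.18 N at the rim; torque magnitude τ = fR = 12.10 N·m, opposing ω.
|α| = τ/I = 12.10/23.63 = 0.5120 rad/s² (deceleration).
ω² = ω₀² − 2|α|θ with ω = 0 ⇒ θ = ω₀²/(2|α|) = 1089 rad = 173.4 rev.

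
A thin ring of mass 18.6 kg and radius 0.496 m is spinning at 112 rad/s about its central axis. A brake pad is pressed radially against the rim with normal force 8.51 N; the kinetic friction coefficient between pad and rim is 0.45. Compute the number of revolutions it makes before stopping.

≈ 2400 revolutions

I = MR² = (18.6)(0.496)² = 4.576 kg·m².
Friction force f = μN = (0.45)(8.51) = 3.829 N at the rim; torque magnitude τ = fR = 1.899 N·m, opposing ω.
|α| = τ/I = 1.899/4.576 = 0.4151 rad/s² (deceleration).
ω² = ω₀² − 2|α|θ with ω = 0 ⇒ θ = ω₀²/(2|α|) = 15110 rad = 2405 rev.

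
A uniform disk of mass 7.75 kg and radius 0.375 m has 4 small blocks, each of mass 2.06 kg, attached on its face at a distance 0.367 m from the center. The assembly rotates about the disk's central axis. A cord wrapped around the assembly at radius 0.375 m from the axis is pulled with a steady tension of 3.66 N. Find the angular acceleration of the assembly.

I_disk = ½MR² = ½(7.75)(0.375)² = 0.5449 kg·m².
I_blocks = 4·m·r² = 4(2.06)(0.367)² = 1.110 kg·m².
Total I = 1.655 kg·m².
τ = F r = (3.66)(0.375) = 1.373 N·m.
α = τ/I = 1.373/1.655 = 0.8294 rad/s².

α ≈ 0.829 rad/s²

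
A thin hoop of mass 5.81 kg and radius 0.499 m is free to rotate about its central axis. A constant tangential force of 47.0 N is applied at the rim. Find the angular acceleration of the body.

α ≈ 16.2 rad/s²

I = MR² = (5.81)(0.499)² = 1.447 kg·m².
τ = F R = (47.0)(0.499) = 23.45 N·m.
Newton's second law for rotation, τ = Iα, gives α = τ/I = 23.45/1.447 = 16.21 rad/s².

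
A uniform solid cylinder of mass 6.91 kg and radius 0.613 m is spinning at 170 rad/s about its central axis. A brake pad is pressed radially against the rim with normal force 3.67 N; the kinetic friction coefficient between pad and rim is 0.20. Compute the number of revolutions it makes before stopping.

≈ 6640 revolutions

I = ½MR² = (1/2)(6.91)(0.613)² = 1.298 kg·m².
Friction force f = μN = (0.20)(3.67) = 0.7340 N at the rim; torque magnitude τ = fR = 0.4499 N·m, opposing ω.
|α| = τ/I = 0.4499/1.298 = 0.3466 rad/s² (deceleration).
ω² = ω₀² − 2|α|θ with ω = 0 ⇒ θ = ω₀²/(2|α|) = 41690 rad = 6636 rev.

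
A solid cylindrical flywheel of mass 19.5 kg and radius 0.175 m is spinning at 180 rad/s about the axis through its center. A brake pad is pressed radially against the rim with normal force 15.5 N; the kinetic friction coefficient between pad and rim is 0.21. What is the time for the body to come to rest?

t ≈ 94.4 s

I = ½MR² = (1/2)(19.5)(0.175)² = 0.2986 kg·m².
Friction force f = μN = (0.21)(15.5) = 3.255 N at the rim; torque magnitude τ = fR = 0.5696 N·m, opposing ω.
|α| = τ/I = 0.5696/0.2986 = 1.908 rad/s² (deceleration).
0 = ω₀ − |α|t ⇒ t = ω₀/|α| = 180/1.908 = 94.35 s.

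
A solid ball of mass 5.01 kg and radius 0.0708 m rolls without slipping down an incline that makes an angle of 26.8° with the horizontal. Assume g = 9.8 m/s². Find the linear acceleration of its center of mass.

a ≈ 3.16 m/s²

Translation along the incline: Mg sinθ − f = Ma.
Rotation about the center: fR = Iα with I = (2/5)MR². No-slip gives a = αR, so f = (I/R²)a = (2/5)M a.
Substituting: Mg sinθ = (1 + 0.4000)Ma, so a = g sinθ/(1 + 0.4000) = (9.8) sin 26.8° / 1.400 = 3.156 m/s².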